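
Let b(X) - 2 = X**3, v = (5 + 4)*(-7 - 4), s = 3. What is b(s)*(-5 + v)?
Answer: -3016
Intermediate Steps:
v = -99 (v = 9*(-11) = -99)
b(X) = 2 + X**3
b(s)*(-5 + v) = (2 + 3**3)*(-5 - 99) = (2 + 27)*(-104) = 29*(-104) = -3016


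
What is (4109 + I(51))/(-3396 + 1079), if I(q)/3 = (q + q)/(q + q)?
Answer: -4112/2317 ≈ -1.7747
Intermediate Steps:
I(q) = 3 (I(q) = 3*((q + q)/(q + q)) = 3*((2*q)/((2*q))) = 3*((2*q)*(1/(2*q))) = 3*1 = 3)
(4109 + I(51))/(-3396 + 1079) = (4109 + 3)/(-3396 + 1079) = 4112/(-2317) = 4112*(-1/2317) = -4112/2317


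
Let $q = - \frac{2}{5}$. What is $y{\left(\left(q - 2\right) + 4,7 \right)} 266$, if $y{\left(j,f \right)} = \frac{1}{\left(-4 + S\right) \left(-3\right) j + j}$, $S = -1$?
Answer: $\frac{665}{64} \approx 10.391$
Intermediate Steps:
$q = - \frac{2}{5}$ ($q = \left(-2\right) \frac{1}{5} = - \frac{2}{5} \approx -0.4$)
$y{\left(j,f \right)} = \frac{1}{16 j}$ ($y{\left(j,f \right)} = \frac{1}{\left(-4 - 1\right) \left(-3\right) j + j} = \frac{1}{\left(-5\right) \left(-3\right) j + j} = \frac{1}{15 j + j} = \frac{1}{16 j}$)
$y{\left(\left(q - 2\right) + 4,7 \right)} 266 = \frac{1}{16 \left(\left(- \frac{2}{5} - 2\right) + 4\right)} 266 = \frac{1}{16 \left(- \frac{12}{5} + 4\right)} 266 = \frac{1}{16 \cdot \frac{8}{5}} \cdot 266 = \frac{1}{16} \cdot \frac{5}{8} \cdot 266 = \frac{5}{128} \cdot 266 = \frac{665}{64}$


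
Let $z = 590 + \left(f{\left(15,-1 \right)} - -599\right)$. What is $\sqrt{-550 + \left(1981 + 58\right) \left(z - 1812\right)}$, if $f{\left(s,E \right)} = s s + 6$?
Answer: $i \sqrt{799838} \approx 894.34 i$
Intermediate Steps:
$f{\left(s,E \right)} = 6 + s^{2}$ ($f{\left(s,E \right)} = s^{2} + 6 = 6 + s^{2}$)
$z = 1420$ ($z = 590 + \left(\left(6 + 15^{2}\right) - -599\right) = 590 + \left(\left(6 + 225\right) + 599\right) = 590 + \left(231 + 599\right) = 590 + 830 = 1420$)
$\sqrt{-550 + \left(1981 + 58\right) \left(z - 1812\right)} = \sqrt{-550 + \left(1981 + 58\right) \left(1420 - 1812\right)} = \sqrt{-550 + 2039 \left(-392\right)} = \sqrt{-550 - 799288} = \sqrt{-799838} = i \sqrt{799838}$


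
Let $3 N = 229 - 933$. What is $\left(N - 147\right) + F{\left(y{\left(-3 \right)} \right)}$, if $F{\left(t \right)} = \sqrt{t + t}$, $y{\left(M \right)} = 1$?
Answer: $- \frac{1145}{3} + \sqrt{2} \approx -380.25$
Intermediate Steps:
$N = - \frac{704}{3}$ ($N = \frac{229 - 933}{3} = \frac{1}{3} \left(-704\right) = - \frac{704}{3} \approx -234.67$)
$F{\left(t \right)} = \sqrt{2} \sqrt{t}$ ($F{\left(t \right)} = \sqrt{2 t} = \sqrt{2} \sqrt{t}$)
$\left(N - 147\right) + F{\left(y{\left(-3 \right)} \right)} = \left(- \frac{704}{3} - 147\right) + \sqrt{2} \sqrt{1} = - \frac{1145}{3} + \sqrt{2} \cdot 1 = - \frac{1145}{3} + \sqrt{2}$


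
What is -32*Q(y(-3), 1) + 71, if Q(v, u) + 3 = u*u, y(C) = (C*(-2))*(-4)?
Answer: 135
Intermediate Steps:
y(C) = 8*C (y(C) = -2*C*(-4) = 8*C)
Q(v, u) = -3 + u² (Q(v, u) = -3 + u*u = -3 + u²)
-32*Q(y(-3), 1) + 71 = -32*(-3 + 1²) + 71 = -32*(-3 + 1) + 71 = -32*(-2) + 71 = 64 + 71 = 135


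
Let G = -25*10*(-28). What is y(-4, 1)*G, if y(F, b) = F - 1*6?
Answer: -70000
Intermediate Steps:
y(F, b) = -6 + F (y(F, b) = F - 6 = -6 + F)
G = 7000 (G = -250*(-28) = 7000)
y(-4, 1)*G = (-6 - 4)*7000 = -10*7000 = -70000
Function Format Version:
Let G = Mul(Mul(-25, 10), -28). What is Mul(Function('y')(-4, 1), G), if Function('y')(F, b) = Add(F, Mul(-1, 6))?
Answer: -70000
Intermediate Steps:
Function('y')(F, b) = Add(-6, F) (Function('y')(F, b) = Add(F, -6) = Add(-6, F))
G = 7000 (G = Mul(-250, -28) = 7000)
Mul(Function('y')(-4, 1), G) = Mul(Add(-6, -4), 7000) = Mul(-10, 7000) = -70000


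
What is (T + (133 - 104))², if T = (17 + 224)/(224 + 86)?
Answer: 85211361/96100 ≈ 886.69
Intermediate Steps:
T = 241/310 ≈ 0.77742
(T + (133 - 104))² = (241/310 + (133 - 104))² = (241/310 + 29)² = (9231/310)² = 85211361/96100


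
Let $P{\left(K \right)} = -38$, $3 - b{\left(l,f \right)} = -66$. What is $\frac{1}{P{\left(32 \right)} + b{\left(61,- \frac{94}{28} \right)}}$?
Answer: $\frac{1}{31} \approx 0.032258$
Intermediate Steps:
$b{\left(l,f \right)} = 69$ ($b{\left(l,f \right)} = 3 - -66 = 3 + 66 = 69$)
$\frac{1}{P{\left(32 \right)} + b{\left(61,- \frac{94}{28} \right)}} = \frac{1}{-38 + 69} = \frac{1}{31}$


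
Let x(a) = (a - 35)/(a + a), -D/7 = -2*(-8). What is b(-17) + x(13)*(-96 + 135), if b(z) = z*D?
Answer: 1871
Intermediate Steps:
D = -112 (D = -(-14)*(-8) = -7*16 = -112)
x(a) = (-35 + a)/(2*a) (x(a) = (-35 + a)/((2*a)) = (-35 + a)*(1/(2*a)) = (-35 + a)/(2*a))
b(z) = -112*z (b(z) = z*(-112) = -112*z)
b(-17) + x(13)*(-96 + 135) = -112*(-17) + ((½)*(-35 + 13)/13)*(-96 + 135) = 1904 + ((½)*(1/13)*(-22))*39 = 1904 - 11/13*39 = 1904 - 33 = 1871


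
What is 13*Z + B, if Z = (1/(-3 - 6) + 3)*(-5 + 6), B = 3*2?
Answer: 392/9 ≈ 43.556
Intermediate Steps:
B = 6
Z = 26/9 (Z = (1/(-9) + 3)*1 = (-⅑ + 3)*1 = (26/9)*1 = 26/9 ≈ 2.8889)
13*Z + B = 13*(26/9) + 6 = 338/9 + 6 = 392/9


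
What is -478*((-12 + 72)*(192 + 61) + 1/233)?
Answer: -1690657798/233 ≈ -7.2560e+6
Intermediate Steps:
-478*((-12 + 72)*(192 + 61) + 1/233) = -478*(60*253 + 1/233) = -478*(15180 + 1/233) = -478*3536941/233 = -1690657798/233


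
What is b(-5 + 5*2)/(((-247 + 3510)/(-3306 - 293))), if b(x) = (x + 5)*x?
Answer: -179950/3263 ≈ -55.149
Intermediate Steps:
b(x) = x*(5 + x) (b(x) = (5 + x)*x = x*(5 + x))
b(-5 + 5*2)/(((-247 + 3510)/(-3306 - 293))) = ((-5 + 5*2)*(5 + (-5 + 5*2)))/(((-247 + 3510)/(-3306 - 293))) = ((-5 + 10)*(5 + (-5 + 10)))/((3263/(-3599))) = (5*(5 + 5))/((3263*(-1/3599))) = (5*10)/(-3263/3599) = 50*(-3599/3263) = -179950/3263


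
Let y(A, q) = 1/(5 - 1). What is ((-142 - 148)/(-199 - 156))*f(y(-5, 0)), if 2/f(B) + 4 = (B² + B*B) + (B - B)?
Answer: -928/2201 ≈ -0.42163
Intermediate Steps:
y(A, q) = ¼ (y(A, q) = 1/4 = ¼)
f(B) = 2/(-4 + 2*B²) (f(B) = 2/(-4 + ((B² + B*B) + (B - B))) = 2/(-4 + ((B² + B²) + 0)) = 2/(-4 + (2*B² + 0)) = 2/(-4 + 2*B²))
((-142 - 148)/(-199 - 156))*f(y(-5, 0)) = ((-142 - 148)/(-199 - 156))/(-2 + (¼)²) = (-290/(-355))/(-2 + 1/16) = (-290*(-1/355))/(-31/16) = (58/71)*(-16/31) = -928/2201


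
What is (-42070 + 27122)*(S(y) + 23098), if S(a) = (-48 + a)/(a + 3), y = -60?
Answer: -6560647304/19 ≈ -3.4530e+8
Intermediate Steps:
S(a) = (-48 + a)/(3 + a)
(-42070 + 27122)*(S(y) + 23098) = (-42070 + 27122)*((-48 - 60)/(3 - 60) + 23098) = -14948*(-108/(-57) + 23098) = -14948*(-1/57*(-108) + 23098) = -14948*(36/19 + 23098) = -14948*438898/19 = -6560647304/19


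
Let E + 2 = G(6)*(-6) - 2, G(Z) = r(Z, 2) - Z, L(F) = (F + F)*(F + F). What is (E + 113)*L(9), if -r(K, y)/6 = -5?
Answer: -11340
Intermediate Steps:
r(K, y) = 30 (r(K, y) = -6*(-5) = 30)
L(F) = 4*F² (L(F) = (2*F)*(2*F) = 4*F²)
G(Z) = 30 - Z
E = -148 (E = -2 + ((30 - 1*6)*(-6) - 2) = -2 + ((30 - 6)*(-6) - 2) = -2 + (24*(-6) - 2) = -2 + (-144 - 2) = -2 - 146 = -148)
(E + 113)*L(9) = (-148 + 113)*(4*9²) = -140*81 = -35*324 = -11340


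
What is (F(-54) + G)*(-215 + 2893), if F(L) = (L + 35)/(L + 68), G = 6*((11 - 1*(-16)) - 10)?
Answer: 1886651/7 ≈ 2.6952e+5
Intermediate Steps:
G = 102 (G = 6*((11 + 16) - 10) = 6*(27 - 10) = 6*17 = 102)
F(L) = (35 + L)/(68 + L)
(F(-54) + G)*(-215 + 2893) = ((35 - 54)/(68 - 54) + 102)*(-215 + 2893) = (-19/14 + 102)*2678 = (1409/14)*2678 = 1886651/7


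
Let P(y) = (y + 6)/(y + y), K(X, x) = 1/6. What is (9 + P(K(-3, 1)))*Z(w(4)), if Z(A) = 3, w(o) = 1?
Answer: 165/2 ≈ 82.500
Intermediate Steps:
K(X, x) = ⅙
P(y) = (6 + y)/(2*y) (P(y) = (6 + y)/((2*y)) = (6 + y)*(1/(2*y)) = (6 + y)/(2*y))
(9 + P(K(-3, 1)))*Z(w(4)) = (9 + (6 + ⅙)/(2*(⅙)))*3 = (9 + (½)*6*(37/6))*3 = (9 + 37/2)*3 = (55/2)*3 = 165/2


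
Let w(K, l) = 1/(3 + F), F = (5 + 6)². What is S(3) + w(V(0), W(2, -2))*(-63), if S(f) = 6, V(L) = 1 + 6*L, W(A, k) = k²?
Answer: 681/124 ≈ 5.4919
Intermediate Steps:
F = 121 (F = 11² = 121)
w(K, l) = 1/124 (w(K, l) = 1/(3 + 121) = 1/124)
S(3) + w(V(0), W(2, -2))*(-63) = 6 + (1/124)*(-63) = 6 - 63/124 = 681/124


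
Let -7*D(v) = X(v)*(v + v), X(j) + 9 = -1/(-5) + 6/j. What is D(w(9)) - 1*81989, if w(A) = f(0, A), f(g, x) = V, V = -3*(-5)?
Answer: -81953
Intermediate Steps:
V = 15
f(g, x) = 15
X(j) = -44/5 + 6/j (X(j) = -9 + (-1/(-5) + 6/j) = -9 + (-1*(-1/5) + 6/j) = -9 + (1/5 + 6/j) = -44/5 + 6/j)
w(A) = 15
D(v) = -2*v*(-44/5 + 6/v)/7 (D(v) = -(-44/5 + 6/v)*(v + v)/7 = -(-44/5 + 6/v)*2*v/7 = -2*v*(-44/5 + 6/v)/7)
D(w(9)) - 1*81989 = (-12/7 + (88/35)*15) - 1*81989 = (-12/7 + 264/7) - 81989 = 36 - 81989 = -81953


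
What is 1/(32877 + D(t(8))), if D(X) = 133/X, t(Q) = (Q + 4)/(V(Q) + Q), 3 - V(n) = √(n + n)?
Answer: 12/395455 ≈ 3.0345e-5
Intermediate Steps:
V(n) = 3 - √2*√n (V(n) = 3 - √(n + n) = 3 - √(2*n) = 3 - √2*√n)
t(Q) = (4 + Q)/(3 + Q - √2*√Q) (t(Q) = (Q + 4)/((3 - √2*√Q) + Q) = (4 + Q)/(3 + Q - √2*√Q))
1/(32877 + D(t(8))) = 1/(32877 + 133/(((4 + 8)/(3 + 8 - √2*√8)))) = 1/(32877 + 133/((12/(3 + 8 - √2*2*√2)))) = 1/(32877 + 133/((12/(3 + 8 - 4)))) = 1/(32877 + 133/((12/7))) = 1/(32877 + 133/(((⅐)*12))) = 1/(32877 + 133/(12/7)) = 1/(32877 + 133*(7/12)) = 1/(32877 + 931/12) = 1/(395455/12) = 12/395455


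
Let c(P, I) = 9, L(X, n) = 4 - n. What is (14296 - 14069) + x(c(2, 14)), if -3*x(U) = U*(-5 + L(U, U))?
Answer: 257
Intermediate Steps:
x(U) = -U*(-1 - U)/3 (x(U) = -U*(-5 + (4 - U))/3 = -U*(-1 - U)/3)
(14296 - 14069) + x(c(2, 14)) = (14296 - 14069) + (1/3)*9*(1 + 9) = 227 + (1/3)*9*10 = 227 + 30 = 257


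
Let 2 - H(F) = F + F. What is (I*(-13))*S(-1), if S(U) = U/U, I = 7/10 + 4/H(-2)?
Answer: -533/30 ≈ -17.767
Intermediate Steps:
H(F) = 2 - 2*F (H(F) = 2 - (F + F) = 2 - 2*F)
I = 41/30 (I = 7/10 + 4/(2 - 2*(-2)) = 7*(1/10) + 4/(2 + 4) = 7/10 + 4/6 = 7/10 + 4*(1/6) = 7/10 + 2/3 = 41/30 ≈ 1.3667)
S(U) = 1
(I*(-13))*S(-1) = ((41/30)*(-13))*1 = -533/30*1 = -533/30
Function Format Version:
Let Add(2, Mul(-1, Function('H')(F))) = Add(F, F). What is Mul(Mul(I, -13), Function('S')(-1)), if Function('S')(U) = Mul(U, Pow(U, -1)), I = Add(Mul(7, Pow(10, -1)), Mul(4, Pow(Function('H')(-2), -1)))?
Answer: Rational(-533, 30) ≈ -17.767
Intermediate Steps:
Function('H')(F) = Add(2, Mul(-2, F)) (Function('H')(F) = Add(2, Mul(-1, Add(F, F))) = Add(2, Mul(-1, Mul(2, F))) = Add(2, Mul(-2, F)))
I = Rational(41, 30) (I = Add(Mul(7, Pow(10, -1)), Mul(4, Pow(Add(2, Mul(-2, -2)), -1))) = Add(Mul(7, Rational(1, 10)), Mul(4, Pow(Add(2, 4), -1))) = Add(Rational(7, 10), Mul(4, Pow(6, -1))) = Add(Rational(7, 10), Mul(4, Rational(1, 6))) = Add(Rational(7, 10), Rational(2, 3)) = Rational(41, 30) ≈ 1.3667)
Function('S')(U) = 1
Mul(Mul(I, -13), Function('S')(-1)) = Mul(Mul(Rational(41, 30), -13), 1) = Mul(Rational(-533, 30), 1) = Rational(-533, 30)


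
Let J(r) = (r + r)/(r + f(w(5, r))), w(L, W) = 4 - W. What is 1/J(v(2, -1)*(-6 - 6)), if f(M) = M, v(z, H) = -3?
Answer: 1/18 ≈ 0.055556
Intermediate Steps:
J(r) = r/2 (J(r) = (r + r)/(r + (4 - r)) = (2*r)/4 = (2*r)*(1/4) = r/2)
1/J(v(2, -1)*(-6 - 6)) = 1/((-3*(-6 - 6))/2) = 1/((-3*(-12))/2) = 1/((1/2)*36) = 1/18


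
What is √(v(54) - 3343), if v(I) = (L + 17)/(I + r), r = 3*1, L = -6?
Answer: 2*I*√2715195/57 ≈ 57.817*I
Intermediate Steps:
r = 3
v(I) = 11/(3 + I) (v(I) = (-6 + 17)/(I + 3) = 11/(3 + I))
√(v(54) - 3343) = √(11/(3 + 54) - 3343) = √(11/57 - 3343) = √(-190540/57) = 2*I*√2715195/57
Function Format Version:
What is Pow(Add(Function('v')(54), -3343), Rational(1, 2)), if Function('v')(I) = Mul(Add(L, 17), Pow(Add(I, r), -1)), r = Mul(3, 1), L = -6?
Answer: Mul(Rational(2, 57), I, Pow(2715195, Rational(1, 2))) ≈ Mul(57.817, I)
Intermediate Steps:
r = 3
Function('v')(I) = Mul(11, Pow(Add(3, I), -1)) (Function('v')(I) = Mul(Add(-6, 17), Pow(Add(I, 3), -1)) = Mul(11, Pow(Add(3, I), -1)))
Pow(Add(Function('v')(54), -3343), Rational(1, 2)) = Pow(Add(Mul(11, Pow(Add(3, 54), -1)), -3343), Rational(1, 2)) = Pow(Add(Mul(11, Pow(57, -1)), -3343), Rational(1, 2)) = Pow(Add(Mul(11, Rational(1, 57)), -3343), Rational(1, 2)) = Pow(Add(Rational(11, 57), -3343), Rational(1, 2)) = Pow(Rational(-190540, 57), Rational(1, 2)) = Mul(Rational(2, 57), I, Pow(2715195, Rational(1, 2)))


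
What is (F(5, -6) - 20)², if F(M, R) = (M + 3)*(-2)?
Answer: 1296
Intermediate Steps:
F(M, R) = -6 - 2*M (F(M, R) = (3 + M)*(-2) = -6 - 2*M)
(F(5, -6) - 20)² = ((-6 - 2*5) - 20)² = ((-6 - 10) - 20)² = (-16 - 20)² = (-36)² = 1296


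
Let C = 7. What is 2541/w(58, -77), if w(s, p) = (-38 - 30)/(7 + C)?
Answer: -17787/34 ≈ -523.15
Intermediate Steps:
w(s, p) = -34/7 (w(s, p) = (-38 - 30)/(7 + 7) = -68/14 = -68*1/14 = -34/7)
2541/w(58, -77) = 2541/(-34/7) = 2541*(-7/34) = -17787/34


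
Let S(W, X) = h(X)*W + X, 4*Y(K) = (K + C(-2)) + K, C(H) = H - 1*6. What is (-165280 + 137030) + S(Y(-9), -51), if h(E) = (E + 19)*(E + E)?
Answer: -49517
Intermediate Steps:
C(H) = -6 + H (C(H) = H - 6 = -6 + H)
h(E) = 2*E*(19 + E) (h(E) = (19 + E)*(2*E) = 2*E*(19 + E))
Y(K) = -2 + K/2 (Y(K) = ((K + (-6 - 2)) + K)/4 = ((K - 8) + K)/4 = ((-8 + K) + K)/4 = (-8 + 2*K)/4 = -2 + K/2)
S(W, X) = X + 2*W*X*(19 + X) (S(W, X) = (2*X*(19 + X))*W + X = 2*W*X*(19 + X) + X = X + 2*W*X*(19 + X))
(-165280 + 137030) + S(Y(-9), -51) = (-165280 + 137030) - 51*(1 + 2*(-2 + (1/2)*(-9))*(19 - 51)) = -28250 - 51*(1 + 2*(-2 - 9/2)*(-32)) = -28250 - 51*(1 + 2*(-13/2)*(-32)) = -28250 - 51*(1 + 416) = -28250 - 51*417 = -28250 - 21267 = -49517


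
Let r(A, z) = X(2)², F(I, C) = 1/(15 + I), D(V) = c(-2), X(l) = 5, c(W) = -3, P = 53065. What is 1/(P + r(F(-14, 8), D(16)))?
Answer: 1/53090 ≈ 1.8836e-5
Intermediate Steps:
D(V) = -3
r(A, z) = 25 (r(A, z) = 5² = 25)
1/(P + r(F(-14, 8), D(16))) = 1/(53065 + 25) = 1/53090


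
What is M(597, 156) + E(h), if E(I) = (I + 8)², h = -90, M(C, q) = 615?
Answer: 7339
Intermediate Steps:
E(I) = (8 + I)²
M(597, 156) + E(h) = 615 + (8 - 90)² = 615 + (-82)² = 615 + 6724 = 7339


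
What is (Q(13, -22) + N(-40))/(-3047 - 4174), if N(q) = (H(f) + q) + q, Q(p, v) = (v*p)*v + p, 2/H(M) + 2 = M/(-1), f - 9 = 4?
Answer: -93373/108315 ≈ -0.86205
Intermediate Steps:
f = 13 (f = 9 + 4 = 13)
H(M) = 2/(-2 - M) (H(M) = 2/(-2 + M/(-1)) = 2/(-2 + M*(-1)) = 2/(-2 - M))
Q(p, v) = p + p*v² (Q(p, v) = (p*v)*v + p = p*v² + p = p + p*v²)
N(q) = -2/15 + 2*q (N(q) = (-2/(2 + 13) + q) + q = (-2/15 + q) + q = -2/15 + 2*q)
(Q(13, -22) + N(-40))/(-3047 - 4174) = (13*(1 + (-22)²) + (-2/15 + 2*(-40)))/(-3047 - 4174) = (13*(1 + 484) + (-2/15 - 80))/(-7221) = (13*485 - 1202/15)*(-1/7221) = (6305 - 1202/15)*(-1/7221) = (93373/15)*(-1/7221) = -93373/108315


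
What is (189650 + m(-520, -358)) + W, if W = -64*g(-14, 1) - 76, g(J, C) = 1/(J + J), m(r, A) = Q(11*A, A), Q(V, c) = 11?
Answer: 1327111/7 ≈ 1.8959e+5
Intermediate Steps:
m(r, A) = 11
g(J, C) = 1/(2*J)
W = -516/7 (W = -32/(-14) - 76 = -32*(-1)/14 - 76 = -64*(-1/28) - 76 = 16/7 - 76 = -516/7 ≈ -73.714)
(189650 + m(-520, -358)) + W = (189650 + 11) - 516/7 = 189661 - 516/7 = 1327111/7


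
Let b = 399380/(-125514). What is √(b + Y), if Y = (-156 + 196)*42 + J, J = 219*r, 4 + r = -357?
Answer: I*√93802758349/1101 ≈ 278.18*I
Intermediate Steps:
r = -361 (r = -4 - 357 = -361)
J = -79059 (J = 219*(-361) = -79059)
b = -10510/3303 (b = 399380*(-1/125514) = -10510/3303 ≈ -3.1820)
Y = -77379 (Y = (-156 + 196)*42 - 79059 = 40*42 - 79059 = 1680 - 79059 = -77379)
√(b + Y) = √(-10510/3303 - 77379) = √(-255593347/3303) = I*√93802758349/1101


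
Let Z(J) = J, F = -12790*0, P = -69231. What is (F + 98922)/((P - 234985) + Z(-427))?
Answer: -98922/304643 ≈ -0.32471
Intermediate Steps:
F = 0
(F + 98922)/((P - 234985) + Z(-427)) = (0 + 98922)/((-69231 - 234985) - 427) = 98922/(-304216 - 427) = 98922/(-304643) = 98922*(-1/304643) = -98922/304643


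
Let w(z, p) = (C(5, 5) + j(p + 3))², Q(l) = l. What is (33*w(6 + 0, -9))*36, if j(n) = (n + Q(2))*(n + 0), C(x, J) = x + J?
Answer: 1373328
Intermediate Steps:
C(x, J) = J + x
j(n) = n*(2 + n) (j(n) = (n + 2)*(n + 0) = (2 + n)*n = n*(2 + n))
w(z, p) = (10 + (3 + p)*(5 + p))² (w(z, p) = ((5 + 5) + (p + 3)*(2 + (p + 3)))² = (10 + (3 + p)*(2 + (3 + p)))² = (10 + (3 + p)*(5 + p))²)
(33*w(6 + 0, -9))*36 = (33*(10 + (3 - 9)*(5 - 9))²)*36 = (33*(10 - 6*(-4))²)*36 = (33*(10 + 24)²)*36 = (33*34²)*36 = (33*1156)*36 = 38148*36 = 1373328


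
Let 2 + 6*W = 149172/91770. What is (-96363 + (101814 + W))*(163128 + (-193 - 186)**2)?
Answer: 76727918338399/45885 ≈ 1.6722e+9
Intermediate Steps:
W = -2864/45885 (W = -1/3 + (149172/91770)/6 = -1/3 + (149172*(1/91770))/6 = -1/3 + (1/6)*(24862/15295) = -1/3 + 12431/45885 = -2864/45885 ≈ -0.062417)
(-96363 + (101814 + W))*(163128 + (-193 - 186)**2) = (-96363 + (101814 - 2864/45885))*(163128 + (-193 - 186)**2) = (-96363 + 4671732526/45885)*(163128 + (-379)**2) = 250116271*(163128 + 143641)/45885 = (250116271/45885)*306769 = 76727918338399/45885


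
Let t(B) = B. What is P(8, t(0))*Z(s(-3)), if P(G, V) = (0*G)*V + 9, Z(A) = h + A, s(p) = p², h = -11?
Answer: -18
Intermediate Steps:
Z(A) = -11 + A
P(G, V) = 9 (P(G, V) = 0*V + 9 = 0 + 9 = 9)
P(8, t(0))*Z(s(-3)) = 9*(-11 + (-3)²) = 9*(-11 + 9) = 9*(-2) = -18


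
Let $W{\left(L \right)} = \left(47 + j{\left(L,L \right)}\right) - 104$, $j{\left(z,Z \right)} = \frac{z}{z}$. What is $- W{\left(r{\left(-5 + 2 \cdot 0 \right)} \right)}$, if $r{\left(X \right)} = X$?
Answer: $56$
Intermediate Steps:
$j{\left(z,Z \right)} = 1$
$W{\left(L \right)} = -56$ ($W{\left(L \right)} = \left(47 + 1\right) - 104 = 48 - 104 = -56$)
$- W{\left(r{\left(-5 + 2 \cdot 0 \right)} \right)} = \left(-1\right) \left(-56\right) = 56$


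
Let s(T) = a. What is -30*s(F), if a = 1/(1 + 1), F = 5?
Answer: -15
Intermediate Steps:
a = ½ (a = 1/2 = ½ ≈ 0.50000)
s(T) = ½
-30*s(F) = -30*½ = -15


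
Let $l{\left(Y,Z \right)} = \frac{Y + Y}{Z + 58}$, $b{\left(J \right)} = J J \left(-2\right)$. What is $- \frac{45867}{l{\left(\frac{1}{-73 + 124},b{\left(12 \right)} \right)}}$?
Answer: $269009955$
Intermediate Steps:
$b{\left(J \right)} = - 2 J^{2}$ ($b{\left(J \right)} = J^{2} \left(-2\right) = - 2 J^{2}$)
$l{\left(Y,Z \right)} = \frac{2 Y}{58 + Z}$
$- \frac{45867}{l{\left(\frac{1}{-73 + 124},b{\left(12 \right)} \right)}} = - \frac{45867}{2 \frac{1}{-73 + 124} \frac{1}{58 - 2 \cdot 12^{2}}} = - \frac{45867}{2 \cdot \frac{1}{51} \frac{1}{58 - 288}} = - \frac{45867}{2 \cdot \frac{1}{51} \frac{1}{-230}} = - \frac{45867}{2 \cdot \frac{1}{51} \left(- \frac{1}{230}\right)} = - \frac{45867}{- \frac{1}{5865}} = \left(-45867\right) \left(-5865\right) = 269009955$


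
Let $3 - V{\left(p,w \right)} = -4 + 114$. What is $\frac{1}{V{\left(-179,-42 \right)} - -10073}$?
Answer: $\frac{1}{9966} \approx 0.00010034$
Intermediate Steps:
$V{\left(p,w \right)} = -107$ ($V{\left(p,w \right)} = 3 - \left(-4 + 114\right) = 3 - 110 = -107$)
$\frac{1}{V{\left(-179,-42 \right)} - -10073} = \frac{1}{-107 - -10073} = \frac{1}{-107 + \left(-91 + 10164\right)} = \frac{1}{-107 + 10073} = \frac{1}{9966}$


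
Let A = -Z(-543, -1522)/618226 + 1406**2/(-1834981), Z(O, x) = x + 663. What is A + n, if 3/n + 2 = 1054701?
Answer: -1287314907887802525/1196485312387754494 ≈ -1.0759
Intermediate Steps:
Z(O, x) = 663 + x
n = 3/1054699 (n = 3/(-2 + 1054701) = 3/1054699 ≈ 2.8444e-6)
A = -1220555164257/1134432963706 (A = -(663 - 1522)/618226 + 1406**2/(-1834981) = -1*(-859)*(1/618226) + 1976836*(-1/1834981) = 859*(1/618226) - 1976836/1834981 = 859/618226 - 1976836/1834981 = -1220555164257/1134432963706 ≈ -1.0759)
A + n = -1220555164257/1134432963706 + 3/1054699 = -1287314907887802525/1196485312387754494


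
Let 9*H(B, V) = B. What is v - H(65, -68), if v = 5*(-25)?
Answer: -1190/9 ≈ -132.22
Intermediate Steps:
H(B, V) = B/9
v = -125
v - H(65, -68) = -125 - 65/9 = -1190/9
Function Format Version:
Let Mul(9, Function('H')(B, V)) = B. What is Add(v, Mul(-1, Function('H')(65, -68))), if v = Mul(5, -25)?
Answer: Rational(-1190, 9) ≈ -132.22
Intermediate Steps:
Function('H')(B, V) = Mul(Rational(1, 9), B)
v = -125
Add(v, Mul(-1, Function('H')(65, -68))) = Add(-125, Mul(-1, Mul(Rational(1, 9), 65))) = Add(-125, Mul(-1, Rational(65, 9))) = Add(-125, Rational(-65, 9)) = Rational(-1190, 9)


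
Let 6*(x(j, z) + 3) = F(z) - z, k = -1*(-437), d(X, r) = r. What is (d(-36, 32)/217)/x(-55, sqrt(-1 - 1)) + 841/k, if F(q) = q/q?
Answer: 17226753/9198413 + 64*I*sqrt(2)/21049 ≈ 1.8728 + 0.0043*I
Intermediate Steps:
k = 437
F(q) = 1
x(j, z) = -17/6 - z/6 (x(j, z) = -3 + (1 - z)/6 = -3 + (1/6 - z/6) = -17/6 - z/6)
(d(-36, 32)/217)/x(-55, sqrt(-1 - 1)) + 841/k = (32/217)/(-17/6 - sqrt(-1 - 1)/6) + 841/437 = (32*(1/217))/(-17/6 - I*sqrt(2)/6) + 841*(1/437) = 32/(217*(-17/6 - I*sqrt(2)/6)) + 841/437 = 841/437 + 32/(217*(-17/6 - I*sqrt(2)/6))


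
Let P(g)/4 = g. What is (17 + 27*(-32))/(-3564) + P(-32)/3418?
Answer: 110857/553716 ≈ 0.20021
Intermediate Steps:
P(g) = 4*g
(17 + 27*(-32))/(-3564) + P(-32)/3418 = (17 + 27*(-32))/(-3564) + (4*(-32))/3418 = (17 - 864)*(-1/3564) - 128*1/3418 = -847*(-1/3564) - 64/1709 = 77/324 - 64/1709 = 110857/553716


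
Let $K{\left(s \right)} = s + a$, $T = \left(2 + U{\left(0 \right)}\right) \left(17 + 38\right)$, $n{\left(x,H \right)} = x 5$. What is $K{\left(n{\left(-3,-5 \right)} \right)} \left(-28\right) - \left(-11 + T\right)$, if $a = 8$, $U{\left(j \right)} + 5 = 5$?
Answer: $97$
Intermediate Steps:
$U{\left(j \right)} = 0$ ($U{\left(j \right)} = -5 + 5 = 0$)
$n{\left(x,H \right)} = 5 x$
$T = 110$ ($T = \left(2 + 0\right) \left(17 + 38\right) = 2 \cdot 55 = 110$)
$K{\left(s \right)} = 8 + s$ ($K{\left(s \right)} = s + 8 = 8 + s$)
$K{\left(n{\left(-3,-5 \right)} \right)} \left(-28\right) - \left(-11 + T\right) = \left(8 + 5 \left(-3\right)\right) \left(-28\right) + \left(11 - 110\right) = \left(8 - 15\right) \left(-28\right) + \left(11 - 110\right) = \left(-7\right) \left(-28\right) - 99 = 196 - 99 = 97$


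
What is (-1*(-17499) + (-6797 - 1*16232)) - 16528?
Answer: -22058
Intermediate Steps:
(-1*(-17499) + (-6797 - 1*16232)) - 16528 = (17499 + (-6797 - 16232)) - 16528 = (17499 - 23029) - 16528 = -5530 - 16528 = -22058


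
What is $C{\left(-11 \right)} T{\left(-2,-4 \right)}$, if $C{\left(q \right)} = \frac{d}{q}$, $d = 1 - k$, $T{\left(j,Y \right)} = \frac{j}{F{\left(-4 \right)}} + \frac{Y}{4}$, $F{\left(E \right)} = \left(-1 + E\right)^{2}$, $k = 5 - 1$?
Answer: $- \frac{81}{275} \approx -0.29455$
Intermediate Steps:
$k = 4$ ($k = 5 - 1 = 4$)
$T{\left(j,Y \right)} = \frac{Y}{4} + \frac{j}{25}$ ($T{\left(j,Y \right)} = \frac{j}{\left(-1 - 4\right)^{2}} + \frac{Y}{4} = \frac{j}{\left(-5\right)^{2}} + Y \frac{1}{4} = \frac{j}{25} + \frac{Y}{4} = \frac{Y}{4} + \frac{j}{25}$)
$d = -3$ ($d = 1 - 4 = -3$)
$C{\left(q \right)} = - \frac{3}{q}$
$C{\left(-11 \right)} T{\left(-2,-4 \right)} = - \frac{3}{-11} \left(\frac{1}{4} \left(-4\right) + \frac{1}{25} \left(-2\right)\right) = \left(-3\right) \left(- \frac{1}{11}\right) \left(-1 - \frac{2}{25}\right) = \frac{3}{11} \left(- \frac{27}{25}\right) = - \frac{81}{275}$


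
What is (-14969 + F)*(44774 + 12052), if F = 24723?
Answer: 554280804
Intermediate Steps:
(-14969 + F)*(44774 + 12052) = (-14969 + 24723)*(44774 + 12052) = 9754*56826 = 554280804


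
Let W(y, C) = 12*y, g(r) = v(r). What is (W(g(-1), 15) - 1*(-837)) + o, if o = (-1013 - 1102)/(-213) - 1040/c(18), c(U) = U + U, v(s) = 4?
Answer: 553400/639 ≈ 866.04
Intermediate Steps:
g(r) = 4
c(U) = 2*U
o = -12115/639 (o = (-1013 - 1102)/(-213) - 1040/(2*18) = -2115*(-1/213) - 1040/36 = 705/71 - 1040*1/36 = 705/71 - 260/9 = -12115/639 ≈ -18.959)
(W(g(-1), 15) - 1*(-837)) + o = (12*4 - 1*(-837)) - 12115/639 = (48 + 837) - 12115/639 = 885 - 12115/639 = 553400/639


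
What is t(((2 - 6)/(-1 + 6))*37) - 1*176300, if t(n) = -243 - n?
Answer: -882567/5 ≈ -1.7651e+5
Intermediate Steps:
t(((2 - 6)/(-1 + 6))*37) - 1*176300 = (-243 - (2 - 6)/(-1 + 6)*37) - 1*176300 = (-243 - (-4/5)*37) - 176300 = (-243 - (-4*⅕)*37) - 176300 = (-243 - (-4)*37/5) - 176300 = (-243 - 1*(-148/5)) - 176300 = (-243 + 148/5) - 176300 = -1067/5 - 176300 = -882567/5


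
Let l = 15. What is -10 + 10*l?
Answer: 140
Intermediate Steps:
-10 + 10*l = -10 + 10*15 = -10 + 150 = 140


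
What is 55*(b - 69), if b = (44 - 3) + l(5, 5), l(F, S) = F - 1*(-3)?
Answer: -1100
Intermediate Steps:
l(F, S) = 3 + F (l(F, S) = F + 3 = 3 + F)
b = 49 (b = (44 - 3) + (3 + 5) = 41 + 8 = 49)
55*(b - 69) = 55*(49 - 69) = 55*(-20) = -1100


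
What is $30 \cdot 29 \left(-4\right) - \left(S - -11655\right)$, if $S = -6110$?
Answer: $-9025$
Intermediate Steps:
$30 \cdot 29 \left(-4\right) - \left(S - -11655\right) = 30 \cdot 29 \left(-4\right) - \left(-6110 - -11655\right) = 870 \left(-4\right) - \left(-6110 + 11655\right) = -3480 - 5545 = -9025$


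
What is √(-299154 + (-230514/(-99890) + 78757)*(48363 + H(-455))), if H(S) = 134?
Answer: 2*√2381808232277905445/49945 ≈ 61800.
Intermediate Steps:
√(-299154 + (-230514/(-99890) + 78757)*(48363 + H(-455))) = √(-299154 + (-230514/(-99890) + 78757)*(48363 + 134)) = √(-299154 + (-230514*(-1/99890) + 78757)*48497) = √(-299154 + (115257/49945 + 78757)*48497) = √(-299154 + (3933633622/49945)*48497) = √(-299154 + 190769429766134/49945) = √(190754488519604/49945) = 2*√2381808232277905445/49945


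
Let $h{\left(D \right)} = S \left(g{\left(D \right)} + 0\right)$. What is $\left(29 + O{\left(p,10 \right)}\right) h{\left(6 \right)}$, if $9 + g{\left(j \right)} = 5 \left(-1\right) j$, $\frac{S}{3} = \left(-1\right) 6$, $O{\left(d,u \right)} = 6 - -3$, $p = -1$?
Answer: $26676$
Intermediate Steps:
$O{\left(d,u \right)} = 9$ ($O{\left(d,u \right)} = 6 + 3 = 9$)
$S = -18$ ($S = 3 \left(\left(-1\right) 6\right) = 3 \left(-6\right) = -18$)
$g{\left(j \right)} = -9 - 5 j$ ($g{\left(j \right)} = -9 + 5 \left(-1\right) j = -9 - 5 j$)
$h{\left(D \right)} = 162 + 90 D$ ($h{\left(D \right)} = - 18 \left(\left(-9 - 5 D\right) + 0\right) = - 18 \left(-9 - 5 D\right) = 162 + 90 D$)
$\left(29 + O{\left(p,10 \right)}\right) h{\left(6 \right)} = \left(29 + 9\right) \left(162 + 90 \cdot 6\right) = 38 \left(162 + 540\right) = 38 \cdot 702 = 26676$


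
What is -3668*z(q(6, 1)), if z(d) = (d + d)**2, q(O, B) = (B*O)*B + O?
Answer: -2112768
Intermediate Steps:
q(O, B) = O + O*B**2 (q(O, B) = O*B**2 + O = O + O*B**2)
z(d) = 4*d**2 (z(d) = (2*d)**2 = 4*d**2)
-3668*z(q(6, 1)) = -14672*(6*(1 + 1**2))**2 = -14672*(6*(1 + 1))**2 = -14672*(6*2)**2 = -14672*12**2 = -14672*144 = -3668*576 = -2112768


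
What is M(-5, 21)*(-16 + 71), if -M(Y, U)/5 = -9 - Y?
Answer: 1100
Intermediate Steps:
M(Y, U) = 45 + 5*Y (M(Y, U) = -5*(-9 - Y) = 45 + 5*Y)
M(-5, 21)*(-16 + 71) = (45 + 5*(-5))*(-16 + 71) = (45 - 25)*55 = 20*55 = 1100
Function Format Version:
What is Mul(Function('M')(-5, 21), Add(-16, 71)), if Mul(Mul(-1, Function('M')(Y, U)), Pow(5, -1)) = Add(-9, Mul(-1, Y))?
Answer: 1100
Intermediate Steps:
Function('M')(Y, U) = Add(45, Mul(5, Y)) (Function('M')(Y, U) = Mul(-5, Add(-9, Mul(-1, Y))) = Add(45, Mul(5, Y)))
Mul(Function('M')(-5, 21), Add(-16, 71)) = Mul(Add(45, Mul(5, -5)), Add(-16, 71)) = Mul(Add(45, -25), 55) = Mul(20, 55) = 1100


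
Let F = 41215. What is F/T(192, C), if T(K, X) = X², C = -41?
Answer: 41215/1681 ≈ 24.518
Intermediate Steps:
F/T(192, C) = 41215/((-41)²) = 41215/1681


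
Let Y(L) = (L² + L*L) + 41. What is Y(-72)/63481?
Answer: 10409/63481 ≈ 0.16397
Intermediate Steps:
Y(L) = 41 + 2*L² (Y(L) = (L² + L²) + 41 = 2*L² + 41 = 41 + 2*L²)
Y(-72)/63481 = (41 + 2*(-72)²)/63481 = (41 + 2*5184)*(1/63481) = (41 + 10368)*(1/63481) = 10409*(1/63481) = 10409/63481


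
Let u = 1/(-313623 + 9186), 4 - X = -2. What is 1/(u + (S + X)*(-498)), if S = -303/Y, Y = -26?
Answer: -3957681/34794409180 ≈ -0.00011374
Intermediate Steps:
S = 303/26 (S = -303/(-26) = -303*(-1/26) = 303/26 ≈ 11.654)
X = 6 (X = 4 - 1*(-2) = 4 + 2 = 6)
u = -1/304437 (u = 1/(-304437) = -1/304437 ≈ -3.2848e-6)
1/(u + (S + X)*(-498)) = 1/(-1/304437 + (303/26 + 6)*(-498)) = 1/(-1/304437 + (459/26)*(-498)) = 1/(-1/304437 - 114291/13) = 1/(-34794409180/3957681) = -3957681/34794409180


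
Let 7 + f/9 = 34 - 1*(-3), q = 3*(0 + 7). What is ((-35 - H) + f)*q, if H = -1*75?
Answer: 6510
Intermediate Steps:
H = -75
q = 21 (q = 3*7 = 21)
f = 270 (f = -63 + 9*(34 - 1*(-3)) = -63 + 9*(34 + 3) = -63 + 9*37 = -63 + 333 = 270)
((-35 - H) + f)*q = ((-35 - 1*(-75)) + 270)*21 = ((-35 + 75) + 270)*21 = (40 + 270)*21 = 310*21 = 6510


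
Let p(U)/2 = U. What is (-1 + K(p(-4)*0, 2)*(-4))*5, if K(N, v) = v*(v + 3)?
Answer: -205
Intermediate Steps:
p(U) = 2*U
K(N, v) = v*(3 + v)
(-1 + K(p(-4)*0, 2)*(-4))*5 = (-1 + (2*(3 + 2))*(-4))*5 = (-1 + (2*5)*(-4))*5 = (-1 + 10*(-4))*5 = (-1 - 40)*5 = -41*5 = -205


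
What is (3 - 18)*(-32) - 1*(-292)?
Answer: 772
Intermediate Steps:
(3 - 18)*(-32) - 1*(-292) = -15*(-32) + 292 = 480 + 292 = 772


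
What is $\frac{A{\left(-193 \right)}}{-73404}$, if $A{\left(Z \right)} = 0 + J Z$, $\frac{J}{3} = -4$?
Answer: $- \frac{193}{6117} \approx -0.031551$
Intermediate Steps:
$J = -12$ ($J = 3 \left(-4\right) = -12$)
$A{\left(Z \right)} = - 12 Z$ ($A{\left(Z \right)} = 0 - 12 Z = - 12 Z$)
$\frac{A{\left(-193 \right)}}{-73404} = \frac{\left(-12\right) \left(-193\right)}{-73404} = 2316 \left(- \frac{1}{73404}\right) = - \frac{193}{6117}$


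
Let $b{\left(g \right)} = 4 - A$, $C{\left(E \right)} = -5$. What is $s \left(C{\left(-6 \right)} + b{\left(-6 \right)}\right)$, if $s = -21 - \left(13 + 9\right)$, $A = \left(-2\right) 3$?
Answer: $-215$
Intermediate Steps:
$A = -6$
$b{\left(g \right)} = 10$ ($b{\left(g \right)} = 4 - -6 = 4 + 6 = 10$)
$s = -43$ ($s = -21 - 22 = -43$)
$s \left(C{\left(-6 \right)} + b{\left(-6 \right)}\right) = - 43 \left(-5 + 10\right) = \left(-43\right) 5 = -215$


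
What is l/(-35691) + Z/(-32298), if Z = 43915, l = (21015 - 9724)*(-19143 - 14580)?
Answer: 4098808530283/384249306 ≈ 10667.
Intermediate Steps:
l = -380766393 (l = 11291*(-33723) = -380766393)
l/(-35691) + Z/(-32298) = -380766393/(-35691) + 43915/(-32298) = -380766393*(-1/35691) + 43915*(-1/32298) = 126922131/11897 - 43915/32298 = 4098808530283/384249306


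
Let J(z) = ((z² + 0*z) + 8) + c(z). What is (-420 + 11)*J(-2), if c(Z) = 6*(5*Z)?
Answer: 19632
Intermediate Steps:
c(Z) = 30*Z
J(z) = 8 + z² + 30*z (J(z) = ((z² + 0*z) + 8) + 30*z = ((z² + 0) + 8) + 30*z = (z² + 8) + 30*z = (8 + z²) + 30*z = 8 + z² + 30*z)
(-420 + 11)*J(-2) = (-420 + 11)*(8 + (-2)² + 30*(-2)) = -409*(8 + 4 - 60) = -409*(-48) = 19632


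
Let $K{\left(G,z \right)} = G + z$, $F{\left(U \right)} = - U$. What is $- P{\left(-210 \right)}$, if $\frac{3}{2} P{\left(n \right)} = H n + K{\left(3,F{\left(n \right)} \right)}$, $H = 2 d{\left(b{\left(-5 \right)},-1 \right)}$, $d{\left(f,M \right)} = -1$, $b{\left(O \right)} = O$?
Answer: $-422$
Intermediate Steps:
$H = -2$ ($H = 2 \left(-1\right) = -2$)
$P{\left(n \right)} = 2 - 2 n$ ($P{\left(n \right)} = \frac{2 \left(- 2 n - \left(-3 + n\right)\right)}{3} = \frac{2 \left(3 - 3 n\right)}{3} = 2 - 2 n$)
$- P{\left(-210 \right)} = - (2 - -420) = - (2 + 420) = \left(-1\right) 422 = -422$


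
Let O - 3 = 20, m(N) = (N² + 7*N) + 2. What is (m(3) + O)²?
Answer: 3025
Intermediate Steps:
m(N) = 2 + N² + 7*N
O = 23 (O = 3 + 20 = 23)
(m(3) + O)² = ((2 + 3² + 7*3) + 23)² = ((2 + 9 + 21) + 23)² = (32 + 23)² = 55² = 3025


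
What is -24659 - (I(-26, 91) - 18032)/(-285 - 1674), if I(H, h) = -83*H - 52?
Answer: -48322907/1959 ≈ -24667.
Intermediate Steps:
I(H, h) = -52 - 83*H
-24659 - (I(-26, 91) - 18032)/(-285 - 1674) = -24659 - ((-52 - 83*(-26)) - 18032)/(-285 - 1674) = -24659 - ((-52 + 2158) - 18032)/(-1959) = -24659 - (2106 - 18032)*(-1)/1959 = -24659 - (-15926)*(-1)/1959 = -24659 - 1*15926/1959 = -24659 - 15926/1959 = -48322907/1959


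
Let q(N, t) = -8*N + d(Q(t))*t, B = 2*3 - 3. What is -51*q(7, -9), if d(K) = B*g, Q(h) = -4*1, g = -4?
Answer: -2652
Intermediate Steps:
B = 3 (B = 6 - 3 = 3)
Q(h) = -4
d(K) = -12 (d(K) = 3*(-4) = -12)
q(N, t) = -12*t - 8*N (q(N, t) = -8*N - 12*t = -12*t - 8*N)
-51*q(7, -9) = -51*(-12*(-9) - 8*7) = -51*(108 - 56) = -51*52 = -2652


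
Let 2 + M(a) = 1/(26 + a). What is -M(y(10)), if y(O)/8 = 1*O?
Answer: 211/106 ≈ 1.9906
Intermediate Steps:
y(O) = 8*O (y(O) = 8*(1*O) = 8*O)
M(a) = -2 + 1/(26 + a)
-M(y(10)) = -(-51 - 16*10)/(26 + 8*10) = -(-51 - 2*80)/(26 + 80) = -(-51 - 160)/106 = -(-211)/106 = -1*(-211/106) = 211/106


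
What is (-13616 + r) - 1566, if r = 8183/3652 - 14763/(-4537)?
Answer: -251461399821/16569124 ≈ -15177.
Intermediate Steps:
r = 91040747/16569124 (r = 8183*(1/3652) - 14763*(-1/4537) = 8183/3652 + 14763/4537 = 91040747/16569124 ≈ 5.4946)
(-13616 + r) - 1566 = (-13616 + 91040747/16569124) - 1566 = -225514151637/16569124 - 1566 = -251461399821/16569124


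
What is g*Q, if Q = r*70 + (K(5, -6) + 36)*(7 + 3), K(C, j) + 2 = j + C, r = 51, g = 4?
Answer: 15600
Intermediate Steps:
K(C, j) = -2 + C + j (K(C, j) = -2 + (j + C) = -2 + (C + j) = -2 + C + j)
Q = 3900 (Q = 51*70 + ((-2 + 5 - 6) + 36)*(7 + 3) = 3570 + (-3 + 36)*10 = 3570 + 33*10 = 3570 + 330 = 3900)
g*Q = 4*3900 = 15600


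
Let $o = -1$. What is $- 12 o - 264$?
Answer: $-252$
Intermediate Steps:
$- 12 o - 264 = \left(-12\right) \left(-1\right) - 264 = 12 - 264 = -252$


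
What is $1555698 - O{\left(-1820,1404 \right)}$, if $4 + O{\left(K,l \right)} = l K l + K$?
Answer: $3589170642$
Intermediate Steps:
$O{\left(K,l \right)} = -4 + K + K l^{2}$ ($O{\left(K,l \right)} = -4 + \left(l K l + K\right) = -4 + \left(K l l + K\right) = -4 + \left(K l^{2} + K\right) = -4 + \left(K + K l^{2}\right) = -4 + K + K l^{2}$)
$1555698 - O{\left(-1820,1404 \right)} = 1555698 - \left(-4 - 1820 - 1820 \cdot 1404^{2}\right) = 1555698 - \left(-4 - 1820 - 3587613120\right) = 1555698 - -3587614944 = 1555698 + 3587614944 = 3589170642$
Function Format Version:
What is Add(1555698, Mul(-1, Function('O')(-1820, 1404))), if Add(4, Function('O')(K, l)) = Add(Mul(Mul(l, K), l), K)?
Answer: 3589170642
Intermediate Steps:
Function('O')(K, l) = Add(-4, K, Mul(K, Pow(l, 2))) (Function('O')(K, l) = Add(-4, Add(Mul(Mul(l, K), l), K)) = Add(-4, Add(Mul(Mul(K, l), l), K)) = Add(-4, Add(Mul(K, Pow(l, 2)), K)) = Add(-4, Add(K, Mul(K, Pow(l, 2)))) = Add(-4, K, Mul(K, Pow(l, 2))))
Add(1555698, Mul(-1, Function('O')(-1820, 1404))) = Add(1555698, Mul(-1, Add(-4, -1820, Mul(-1820, Pow(1404, 2))))) = Add(1555698, Mul(-1, Add(-4, -1820, Mul(-1820, 1971216)))) = Add(1555698, Mul(-1, Add(-4, -1820, -3587613120))) = Add(1555698, Mul(-1, -3587614944)) = Add(1555698, 3587614944) = 3589170642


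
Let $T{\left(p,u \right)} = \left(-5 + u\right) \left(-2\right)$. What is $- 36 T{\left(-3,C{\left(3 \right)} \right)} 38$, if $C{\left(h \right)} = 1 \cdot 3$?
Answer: $-5472$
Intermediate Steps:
$C{\left(h \right)} = 3$
$T{\left(p,u \right)} = 10 - 2 u$
$- 36 T{\left(-3,C{\left(3 \right)} \right)} 38 = - 36 \left(10 - 6\right) 38 = \left(-36\right) 4 \cdot 38 = \left(-144\right) 38 = -5472$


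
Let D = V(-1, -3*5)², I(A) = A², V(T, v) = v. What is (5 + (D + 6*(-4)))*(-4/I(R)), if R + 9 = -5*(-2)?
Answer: -824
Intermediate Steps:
R = 1 (R = -9 - 5*(-2) = -9 + 10 = 1)
D = 225 (D = (-3*5)² = (-15)² = 225)
(5 + (D + 6*(-4)))*(-4/I(R)) = (5 + (225 + 6*(-4)))*(-4/(1²)) = (5 + (225 - 24))*(-4/1) = (5 + 201)*(-4*1) = 206*(-4) = -824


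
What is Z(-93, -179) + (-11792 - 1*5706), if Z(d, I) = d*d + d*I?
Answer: 7798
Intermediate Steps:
Z(d, I) = d² + I*d
Z(-93, -179) + (-11792 - 1*5706) = -93*(-179 - 93) + (-11792 - 1*5706) = -93*(-272) + (-11792 - 5706) = 25296 - 17498 = 7798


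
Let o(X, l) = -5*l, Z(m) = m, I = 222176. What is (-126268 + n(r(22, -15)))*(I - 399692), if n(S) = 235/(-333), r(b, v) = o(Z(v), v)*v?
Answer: 829344475796/37 ≈ 2.2415e+10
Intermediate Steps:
r(b, v) = -5*v² (r(b, v) = (-5*v)*v = -5*v²)
n(S) = -235/333 (n(S) = 235*(-1/333) = -235/333)
(-126268 + n(r(22, -15)))*(I - 399692) = (-126268 - 235/333)*(222176 - 399692) = -42047479/333*(-177516) = 829344475796/37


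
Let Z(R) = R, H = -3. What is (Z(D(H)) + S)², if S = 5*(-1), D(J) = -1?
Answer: 36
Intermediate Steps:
S = -5
(Z(D(H)) + S)² = (-1 - 5)² = (-6)² = 36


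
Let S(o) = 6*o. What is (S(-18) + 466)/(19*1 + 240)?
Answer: 358/259 ≈ 1.3822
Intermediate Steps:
(S(-18) + 466)/(19*1 + 240) = (6*(-18) + 466)/(19*1 + 240) = (-108 + 466)/(19 + 240) = 358/259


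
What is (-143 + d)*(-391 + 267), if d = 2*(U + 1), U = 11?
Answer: 14756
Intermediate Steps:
d = 24 (d = 2*(11 + 1) = 2*12 = 24)
(-143 + d)*(-391 + 267) = (-143 + 24)*(-391 + 267) = -119*(-124) = 14756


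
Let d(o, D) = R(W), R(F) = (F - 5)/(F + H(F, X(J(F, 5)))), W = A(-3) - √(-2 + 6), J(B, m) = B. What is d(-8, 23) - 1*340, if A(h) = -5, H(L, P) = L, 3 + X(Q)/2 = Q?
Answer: -2374/7 ≈ -339.14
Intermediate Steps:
X(Q) = -6 + 2*Q
W = -7 (W = -5 - √(-2 + 6) = -5 - √4 = -5 - 1*2 = -5 - 2 = -7)
R(F) = (-5 + F)/(2*F) (R(F) = (F - 5)/(F + F) = (-5 + F)/((2*F)) = (-5 + F)*(1/(2*F)) = (-5 + F)/(2*F))
d(o, D) = 6/7 (d(o, D) = (½)*(-5 - 7)/(-7) = (½)*(-⅐)*(-12) = 6/7)
d(-8, 23) - 1*340 = 6/7 - 1*340 = 6/7 - 340 = -2374/7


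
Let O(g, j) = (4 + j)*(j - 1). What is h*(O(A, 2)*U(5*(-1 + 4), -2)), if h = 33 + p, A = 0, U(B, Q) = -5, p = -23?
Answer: -300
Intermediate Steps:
O(g, j) = (-1 + j)*(4 + j) (O(g, j) = (4 + j)*(-1 + j) = (-1 + j)*(4 + j))
h = 10 (h = 33 - 23 = 10)
h*(O(A, 2)*U(5*(-1 + 4), -2)) = 10*((-4 + 2² + 3*2)*(-5)) = 10*((-4 + 4 + 6)*(-5)) = 10*(6*(-5)) = 10*(-30) = -300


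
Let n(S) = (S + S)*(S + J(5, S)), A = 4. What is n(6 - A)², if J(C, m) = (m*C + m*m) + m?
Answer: 5184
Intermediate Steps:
J(C, m) = m + m² + C*m (J(C, m) = (C*m + m²) + m = (m² + C*m) + m = m + m² + C*m)
n(S) = 2*S*(S + S*(6 + S)) (n(S) = (S + S)*(S + S*(1 + 5 + S)) = (2*S)*(S + S*(6 + S)) = 2*S*(S + S*(6 + S)))
n(6 - A)² = (2*(6 - 1*4)²*(7 + (6 - 1*4)))² = (2*(6 - 4)²*(7 + (6 - 4)))² = (2*2²*(7 + 2))² = (2*4*9)² = 72² = 5184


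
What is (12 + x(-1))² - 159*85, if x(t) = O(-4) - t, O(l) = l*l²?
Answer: -10914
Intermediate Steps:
O(l) = l³
x(t) = -64 - t (x(t) = (-4)³ - t = -64 - t)
(12 + x(-1))² - 159*85 = (12 + (-64 - 1*(-1)))² - 159*85 = (12 + (-64 + 1))² - 13515 = (12 - 63)² - 13515 = (-51)² - 13515 = 2601 - 13515 = -10914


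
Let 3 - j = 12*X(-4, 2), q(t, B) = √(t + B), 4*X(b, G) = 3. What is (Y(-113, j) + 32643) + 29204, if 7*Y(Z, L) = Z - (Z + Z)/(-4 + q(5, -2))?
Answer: 803672/13 - 226*√3/91 ≈ 61817.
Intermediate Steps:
X(b, G) = ¾ (X(b, G) = (¼)*3 = ¾)
q(t, B) = √(B + t)
j = -6 (j = 3 - 12*3/4 = 3 - 1*9 = 3 - 9 = -6)
Y(Z, L) = Z/7 - 2*Z/(7*(-4 + √3)) (Y(Z, L) = (Z - (Z + Z)/(-4 + √(-2 + 5)))/7 = (Z - 2*Z/(-4 + √3))/7 = Z/7 - 2*Z/(7*(-4 + √3)))
(Y(-113, j) + 32643) + 29204 = (((3/13)*(-113) + (2/91)*(-113)*√3) + 32643) + 29204 = ((-339/13 - 226*√3/91) + 32643) + 29204 = (424020/13 - 226*√3/91) + 29204 = 803672/13 - 226*√3/91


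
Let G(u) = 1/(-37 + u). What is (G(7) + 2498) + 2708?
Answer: 156179/30 ≈ 5206.0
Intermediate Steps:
(G(7) + 2498) + 2708 = (1/(-37 + 7) + 2498) + 2708 = (1/(-30) + 2498) + 2708 = (-1/30 + 2498) + 2708 = 74939/30 + 2708 = 156179/30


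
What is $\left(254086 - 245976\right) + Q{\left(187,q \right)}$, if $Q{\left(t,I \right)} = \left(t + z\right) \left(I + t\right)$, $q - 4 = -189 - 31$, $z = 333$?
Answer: $-6970$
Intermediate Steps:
$q = -216$ ($q = 4 - 220 = -216$)
$Q{\left(t,I \right)} = \left(333 + t\right) \left(I + t\right)$ ($Q{\left(t,I \right)} = \left(t + 333\right) \left(I + t\right) = \left(333 + t\right) \left(I + t\right)$)
$\left(254086 - 245976\right) + Q{\left(187,q \right)} = \left(254086 - 245976\right) + \left(187^{2} + 333 \left(-216\right) + 333 \cdot 187 - 40392\right) = 8110 + \left(34969 - 71928 + 62271 - 40392\right) = 8110 - 15080 = -6970$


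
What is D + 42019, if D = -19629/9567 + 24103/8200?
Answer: 366270552689/8716600 ≈ 42020.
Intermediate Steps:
D = 7737289/8716600 (D = -19629*1/9567 + 24103*(1/8200) = -2181/1063 + 24103/8200 = 7737289/8716600 ≈ 0.88765)
D + 42019 = 7737289/8716600 + 42019 = 366270552689/8716600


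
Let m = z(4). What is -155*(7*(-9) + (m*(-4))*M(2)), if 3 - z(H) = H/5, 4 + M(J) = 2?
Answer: 7037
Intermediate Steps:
M(J) = -2 (M(J) = -4 + 2 = -2)
z(H) = 3 - H/5
m = 11/5 (m = 3 - 1/5*4 = 3 - 4/5 = 11/5 ≈ 2.2000)
-155*(7*(-9) + (m*(-4))*M(2)) = -155*(7*(-9) + ((11/5)*(-4))*(-2)) = -155*(-63 - 44/5*(-2)) = -155*(-63 + 88/5) = -155*(-227/5) = 7037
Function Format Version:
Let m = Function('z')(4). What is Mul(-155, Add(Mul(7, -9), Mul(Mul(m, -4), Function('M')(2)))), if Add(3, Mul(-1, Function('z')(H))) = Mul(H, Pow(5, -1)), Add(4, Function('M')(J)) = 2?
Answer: 7037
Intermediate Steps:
Function('M')(J) = -2 (Function('M')(J) = Add(-4, 2) = -2)
Function('z')(H) = Add(3, Mul(Rational(-1, 5), H)) (Function('z')(H) = Add(3, Mul(-1, Mul(H, Pow(5, -1)))) = Add(3, Mul(-1, Mul(H, Rational(1, 5)))) = Add(3, Mul(-1, Mul(Rational(1, 5), H))) = Add(3, Mul(Rational(-1, 5), H)))
m = Rational(11, 5) (m = Add(3, Mul(Rational(-1, 5), 4)) = Add(3, Rational(-4, 5)) = Rational(11, 5) ≈ 2.2000)
Mul(-155, Add(Mul(7, -9), Mul(Mul(m, -4), Function('M')(2)))) = Mul(-155, Add(Mul(7, -9), Mul(Mul(Rational(11, 5), -4), -2))) = Mul(-155, Add(-63, Mul(Rational(-44, 5), -2))) = Mul(-155, Add(-63, Rational(88, 5))) = Mul(-155, Rational(-227, 5)) = 7037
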